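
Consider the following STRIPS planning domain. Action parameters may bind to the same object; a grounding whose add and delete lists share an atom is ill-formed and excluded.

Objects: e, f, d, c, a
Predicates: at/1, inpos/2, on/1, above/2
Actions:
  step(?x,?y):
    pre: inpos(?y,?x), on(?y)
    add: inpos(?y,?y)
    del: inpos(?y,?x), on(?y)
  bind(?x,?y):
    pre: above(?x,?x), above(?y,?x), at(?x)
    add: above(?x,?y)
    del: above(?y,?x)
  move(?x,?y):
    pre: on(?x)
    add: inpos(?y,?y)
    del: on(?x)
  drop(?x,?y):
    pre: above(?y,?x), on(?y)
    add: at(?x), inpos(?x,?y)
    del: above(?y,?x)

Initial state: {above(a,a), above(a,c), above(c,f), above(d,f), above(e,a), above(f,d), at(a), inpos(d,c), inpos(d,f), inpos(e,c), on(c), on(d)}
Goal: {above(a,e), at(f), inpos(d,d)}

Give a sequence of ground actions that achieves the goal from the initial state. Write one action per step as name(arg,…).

1. step(f,d)  →  {above(a,a), above(a,c), above(c,f), above(d,f), above(e,a), above(f,d), at(a), inpos(d,c), inpos(d,d), inpos(e,c), on(c)}
2. bind(a,e)  →  {above(a,a), above(a,c), above(a,e), above(c,f), above(d,f), above(f,d), at(a), inpos(d,c), inpos(d,d), inpos(e,c), on(c)}
3. drop(f,c)  →  {above(a,a), above(a,c), above(a,e), above(d,f), above(f,d), at(a), at(f), inpos(d,c), inpos(d,d), inpos(e,c), inpos(f,c), on(c)}

step(f,d); bind(a,e); drop(f,c)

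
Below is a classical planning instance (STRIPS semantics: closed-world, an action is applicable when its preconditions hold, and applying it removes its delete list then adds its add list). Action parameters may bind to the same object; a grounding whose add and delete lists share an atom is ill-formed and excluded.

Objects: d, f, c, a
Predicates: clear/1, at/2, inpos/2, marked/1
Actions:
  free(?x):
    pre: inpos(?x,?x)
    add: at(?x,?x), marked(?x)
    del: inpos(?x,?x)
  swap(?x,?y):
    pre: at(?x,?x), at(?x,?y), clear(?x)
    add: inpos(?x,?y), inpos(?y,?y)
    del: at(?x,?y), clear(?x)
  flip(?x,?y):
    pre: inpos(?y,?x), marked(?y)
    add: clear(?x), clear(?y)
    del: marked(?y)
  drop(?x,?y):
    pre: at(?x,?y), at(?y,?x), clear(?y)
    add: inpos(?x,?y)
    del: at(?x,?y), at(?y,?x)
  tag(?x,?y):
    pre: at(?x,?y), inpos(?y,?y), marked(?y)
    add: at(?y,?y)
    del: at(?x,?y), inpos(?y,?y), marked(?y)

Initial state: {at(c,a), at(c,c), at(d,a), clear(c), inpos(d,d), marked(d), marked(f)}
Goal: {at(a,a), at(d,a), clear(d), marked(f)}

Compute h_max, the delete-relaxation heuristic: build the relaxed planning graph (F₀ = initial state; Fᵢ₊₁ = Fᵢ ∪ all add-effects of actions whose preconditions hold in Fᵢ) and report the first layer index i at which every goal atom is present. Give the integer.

2

F0 = init (7 atoms)
F1 = F0 ∪ {at(d,d), clear(d), inpos(a,a), inpos(c,a), inpos(c,c)}  (12 atoms)
F2 = F1 ∪ {at(a,a), inpos(d,a), marked(a), marked(c)}  (16 atoms)
goal ⊆ F2  ⇒  h_max = 2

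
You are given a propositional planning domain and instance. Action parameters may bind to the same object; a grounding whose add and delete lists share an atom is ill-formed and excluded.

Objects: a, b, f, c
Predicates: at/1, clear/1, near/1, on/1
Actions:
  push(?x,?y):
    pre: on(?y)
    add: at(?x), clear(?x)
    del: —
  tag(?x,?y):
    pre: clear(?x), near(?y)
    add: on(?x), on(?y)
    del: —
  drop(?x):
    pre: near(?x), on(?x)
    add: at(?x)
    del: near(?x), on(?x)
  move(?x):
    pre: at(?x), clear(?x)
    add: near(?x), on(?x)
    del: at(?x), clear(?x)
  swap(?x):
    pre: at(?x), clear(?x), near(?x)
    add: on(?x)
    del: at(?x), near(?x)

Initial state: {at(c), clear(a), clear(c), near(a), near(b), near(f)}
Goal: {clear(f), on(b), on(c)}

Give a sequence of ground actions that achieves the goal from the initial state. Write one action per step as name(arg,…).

tag(c,b); push(f,b)

1. tag(c,b)  →  {at(c), clear(a), clear(c), near(a), near(b), near(f), on(b), on(c)}
2. push(f,b)  →  {at(c), at(f), clear(a), clear(c), clear(f), near(a), near(b), near(f), on(b), on(c)}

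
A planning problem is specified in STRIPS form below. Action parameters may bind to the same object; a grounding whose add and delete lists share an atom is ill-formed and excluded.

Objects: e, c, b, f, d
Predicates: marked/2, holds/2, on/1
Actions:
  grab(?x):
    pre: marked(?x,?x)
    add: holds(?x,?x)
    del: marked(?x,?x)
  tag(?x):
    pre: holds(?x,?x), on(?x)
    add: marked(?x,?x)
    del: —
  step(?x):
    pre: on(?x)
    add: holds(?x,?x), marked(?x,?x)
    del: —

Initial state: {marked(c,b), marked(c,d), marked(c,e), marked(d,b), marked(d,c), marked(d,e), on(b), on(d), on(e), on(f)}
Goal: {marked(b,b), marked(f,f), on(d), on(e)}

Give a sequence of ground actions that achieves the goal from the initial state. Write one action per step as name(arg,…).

1. step(b)  →  {holds(b,b), marked(b,b), marked(c,b), marked(c,d), marked(c,e), marked(d,b), marked(d,c), marked(d,e), on(b), on(d), on(e), on(f)}
2. step(f)  →  {holds(b,b), holds(f,f), marked(b,b), marked(c,b), marked(c,d), marked(c,e), marked(d,b), marked(d,c), marked(d,e), marked(f,f), on(b), on(d), on(e), on(f)}

step(b); step(f)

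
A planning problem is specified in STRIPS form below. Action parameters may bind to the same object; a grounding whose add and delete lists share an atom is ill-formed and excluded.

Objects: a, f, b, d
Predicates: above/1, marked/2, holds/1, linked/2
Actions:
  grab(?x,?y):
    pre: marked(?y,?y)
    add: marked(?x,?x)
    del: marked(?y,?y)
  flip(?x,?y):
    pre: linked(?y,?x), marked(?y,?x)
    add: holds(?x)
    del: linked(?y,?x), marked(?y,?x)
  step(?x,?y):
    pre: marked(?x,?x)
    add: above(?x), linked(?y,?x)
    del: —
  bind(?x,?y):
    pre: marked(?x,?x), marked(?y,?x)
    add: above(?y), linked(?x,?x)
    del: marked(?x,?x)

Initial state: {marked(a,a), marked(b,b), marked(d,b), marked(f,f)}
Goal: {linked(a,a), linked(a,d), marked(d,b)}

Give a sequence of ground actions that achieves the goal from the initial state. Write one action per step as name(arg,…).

grab(d,f); step(a,a); step(d,a)

1. grab(d,f)  →  {marked(a,a), marked(b,b), marked(d,b), marked(d,d)}
2. step(a,a)  →  {above(a), linked(a,a), marked(a,a), marked(b,b), marked(d,b), marked(d,d)}
3. step(d,a)  →  {above(a), above(d), linked(a,a), linked(a,d), marked(a,a), marked(b,b), marked(d,b), marked(d,d)}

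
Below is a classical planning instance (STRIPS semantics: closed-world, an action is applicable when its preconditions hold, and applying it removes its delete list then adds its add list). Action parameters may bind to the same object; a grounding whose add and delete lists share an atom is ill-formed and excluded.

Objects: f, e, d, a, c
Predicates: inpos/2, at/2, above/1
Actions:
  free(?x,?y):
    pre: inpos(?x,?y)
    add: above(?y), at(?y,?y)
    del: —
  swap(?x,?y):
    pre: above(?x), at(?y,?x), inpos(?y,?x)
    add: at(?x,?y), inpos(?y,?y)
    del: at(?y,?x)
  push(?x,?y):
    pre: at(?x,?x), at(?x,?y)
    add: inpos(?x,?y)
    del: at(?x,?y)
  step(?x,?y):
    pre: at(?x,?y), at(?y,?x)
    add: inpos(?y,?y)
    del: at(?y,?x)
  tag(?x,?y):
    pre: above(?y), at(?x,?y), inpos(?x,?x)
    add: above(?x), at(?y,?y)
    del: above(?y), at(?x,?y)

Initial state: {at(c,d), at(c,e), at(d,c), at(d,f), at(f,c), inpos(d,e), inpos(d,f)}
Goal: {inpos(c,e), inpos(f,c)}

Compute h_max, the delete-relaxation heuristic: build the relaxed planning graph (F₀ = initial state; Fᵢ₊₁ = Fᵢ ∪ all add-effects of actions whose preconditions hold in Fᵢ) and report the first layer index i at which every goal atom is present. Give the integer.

F0 = init (7 atoms)
F1 = F0 ∪ {above(e), above(f), at(e,e), at(f,f), inpos(c,c), inpos(d,d)}  (13 atoms)
F2 = F1 ∪ {above(c), above(d), at(c,c), at(d,d), at(f,d), inpos(e,e), inpos(f,c), inpos(f,f)}  (21 atoms)
F3 = F2 ∪ {at(c,f), inpos(c,d), inpos(c,e), inpos(d,c), inpos(f,d)}  (26 atoms)
goal ⊆ F3  ⇒  h_max = 3

3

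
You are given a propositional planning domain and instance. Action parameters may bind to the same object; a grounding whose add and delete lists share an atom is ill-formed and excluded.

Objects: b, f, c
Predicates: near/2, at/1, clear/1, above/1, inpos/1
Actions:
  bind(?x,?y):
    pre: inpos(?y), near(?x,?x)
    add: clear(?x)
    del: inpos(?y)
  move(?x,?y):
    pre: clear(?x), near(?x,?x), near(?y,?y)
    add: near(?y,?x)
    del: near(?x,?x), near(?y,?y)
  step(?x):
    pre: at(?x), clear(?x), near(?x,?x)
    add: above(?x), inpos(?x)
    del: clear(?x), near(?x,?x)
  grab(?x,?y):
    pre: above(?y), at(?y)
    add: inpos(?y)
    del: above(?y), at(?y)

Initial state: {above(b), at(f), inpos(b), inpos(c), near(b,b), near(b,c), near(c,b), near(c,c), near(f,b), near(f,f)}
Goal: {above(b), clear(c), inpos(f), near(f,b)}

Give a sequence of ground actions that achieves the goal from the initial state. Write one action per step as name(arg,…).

bind(f,b); bind(c,c); step(f)

1. bind(f,b)  →  {above(b), at(f), clear(f), inpos(c), near(b,b), near(b,c), near(c,b), near(c,c), near(f,b), near(f,f)}
2. bind(c,c)  →  {above(b), at(f), clear(c), clear(f), near(b,b), near(b,c), near(c,b), near(c,c), near(f,b), near(f,f)}
3. step(f)  →  {above(b), above(f), at(f), clear(c), inpos(f), near(b,b), near(b,c), near(c,b), near(c,c), near(f,b)}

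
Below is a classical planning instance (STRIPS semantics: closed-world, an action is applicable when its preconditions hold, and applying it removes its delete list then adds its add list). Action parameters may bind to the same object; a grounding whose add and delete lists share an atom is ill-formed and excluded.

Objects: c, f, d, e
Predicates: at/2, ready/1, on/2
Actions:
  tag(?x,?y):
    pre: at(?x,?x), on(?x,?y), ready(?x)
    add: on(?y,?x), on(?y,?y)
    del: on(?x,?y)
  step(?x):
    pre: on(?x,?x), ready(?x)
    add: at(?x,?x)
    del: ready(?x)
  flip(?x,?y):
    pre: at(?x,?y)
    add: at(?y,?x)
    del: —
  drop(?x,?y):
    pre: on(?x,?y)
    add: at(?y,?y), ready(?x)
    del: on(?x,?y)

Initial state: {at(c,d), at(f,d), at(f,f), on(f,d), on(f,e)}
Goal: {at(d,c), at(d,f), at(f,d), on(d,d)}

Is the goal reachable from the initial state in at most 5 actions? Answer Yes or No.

Yes

1. flip(c,d)  →  {at(c,d), at(d,c), at(f,d), at(f,f), on(f,d), on(f,e)}
2. flip(f,d)  →  {at(c,d), at(d,c), at(d,f), at(f,d), at(f,f), on(f,d), on(f,e)}
3. drop(f,e)  →  {at(c,d), at(d,c), at(d,f), at(e,e), at(f,d), at(f,f), on(f,d), ready(f)}
4. tag(f,d)  →  {at(c,d), at(d,c), at(d,f), at(e,e), at(f,d), at(f,f), on(d,d), on(d,f), ready(f)}
optimal plan length = 4; 4 ≤ 5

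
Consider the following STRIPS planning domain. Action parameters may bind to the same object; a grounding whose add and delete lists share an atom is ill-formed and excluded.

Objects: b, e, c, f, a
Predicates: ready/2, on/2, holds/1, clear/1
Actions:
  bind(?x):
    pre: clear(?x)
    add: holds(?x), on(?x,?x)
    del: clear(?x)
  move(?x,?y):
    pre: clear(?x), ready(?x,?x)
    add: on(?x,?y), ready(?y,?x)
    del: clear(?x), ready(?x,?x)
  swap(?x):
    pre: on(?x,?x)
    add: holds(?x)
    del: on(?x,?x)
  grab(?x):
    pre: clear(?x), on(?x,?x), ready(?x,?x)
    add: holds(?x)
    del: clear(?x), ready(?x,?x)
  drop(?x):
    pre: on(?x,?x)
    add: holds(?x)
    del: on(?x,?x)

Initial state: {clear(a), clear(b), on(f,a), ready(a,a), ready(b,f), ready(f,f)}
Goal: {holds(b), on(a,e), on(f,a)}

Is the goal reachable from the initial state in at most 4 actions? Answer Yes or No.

1. bind(b)  →  {clear(a), holds(b), on(b,b), on(f,a), ready(a,a), ready(b,f), ready(f,f)}
2. move(a,e)  →  {holds(b), on(a,e), on(b,b), on(f,a), ready(b,f), ready(e,a), ready(f,f)}
optimal plan length = 2; 2 ≤ 4

Yes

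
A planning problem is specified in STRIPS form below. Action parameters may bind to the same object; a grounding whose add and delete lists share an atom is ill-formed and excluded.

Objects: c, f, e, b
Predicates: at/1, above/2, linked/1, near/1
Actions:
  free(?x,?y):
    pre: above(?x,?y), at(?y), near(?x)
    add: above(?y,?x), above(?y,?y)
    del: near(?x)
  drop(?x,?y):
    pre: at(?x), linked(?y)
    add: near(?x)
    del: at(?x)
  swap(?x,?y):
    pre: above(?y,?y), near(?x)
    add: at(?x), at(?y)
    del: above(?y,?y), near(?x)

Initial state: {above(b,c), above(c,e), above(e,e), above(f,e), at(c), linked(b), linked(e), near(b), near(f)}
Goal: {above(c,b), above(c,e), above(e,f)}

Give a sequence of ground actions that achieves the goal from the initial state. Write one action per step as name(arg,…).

1. free(b,c)  →  {above(b,c), above(c,b), above(c,c), above(c,e), above(e,e), above(f,e), at(c), linked(b), linked(e), near(f)}
2. drop(c,e)  →  {above(b,c), above(c,b), above(c,c), above(c,e), above(e,e), above(f,e), linked(b), linked(e), near(c), near(f)}
3. swap(c,e)  →  {above(b,c), above(c,b), above(c,c), above(c,e), above(f,e), at(c), at(e), linked(b), linked(e), near(f)}
4. free(f,e)  →  {above(b,c), above(c,b), above(c,c), above(c,e), above(e,e), above(e,f), above(f,e), at(c), at(e), linked(b), linked(e)}

free(b,c); drop(c,e); swap(c,e); free(f,e)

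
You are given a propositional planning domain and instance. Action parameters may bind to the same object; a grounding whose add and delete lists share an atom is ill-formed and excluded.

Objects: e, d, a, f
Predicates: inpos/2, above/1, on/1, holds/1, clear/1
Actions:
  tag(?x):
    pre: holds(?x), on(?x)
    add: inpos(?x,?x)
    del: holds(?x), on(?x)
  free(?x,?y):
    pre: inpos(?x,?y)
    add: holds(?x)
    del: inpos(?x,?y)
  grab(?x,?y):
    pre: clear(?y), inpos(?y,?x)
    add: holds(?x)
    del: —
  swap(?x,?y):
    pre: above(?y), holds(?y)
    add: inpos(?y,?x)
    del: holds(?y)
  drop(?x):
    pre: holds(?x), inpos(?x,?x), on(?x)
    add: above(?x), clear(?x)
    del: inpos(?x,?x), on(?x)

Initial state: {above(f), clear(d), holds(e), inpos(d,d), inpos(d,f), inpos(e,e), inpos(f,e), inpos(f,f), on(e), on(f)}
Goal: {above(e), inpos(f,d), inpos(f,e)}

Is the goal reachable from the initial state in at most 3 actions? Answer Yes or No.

Yes

1. free(f,f)  →  {above(f), clear(d), holds(e), holds(f), inpos(d,d), inpos(d,f), inpos(e,e), inpos(f,e), on(e), on(f)}
2. swap(d,f)  →  {above(f), clear(d), holds(e), inpos(d,d), inpos(d,f), inpos(e,e), inpos(f,d), inpos(f,e), on(e), on(f)}
3. drop(e)  →  {above(e), above(f), clear(d), clear(e), holds(e), inpos(d,d), inpos(d,f), inpos(f,d), inpos(f,e), on(f)}
optimal plan length = 3; 3 ≤ 3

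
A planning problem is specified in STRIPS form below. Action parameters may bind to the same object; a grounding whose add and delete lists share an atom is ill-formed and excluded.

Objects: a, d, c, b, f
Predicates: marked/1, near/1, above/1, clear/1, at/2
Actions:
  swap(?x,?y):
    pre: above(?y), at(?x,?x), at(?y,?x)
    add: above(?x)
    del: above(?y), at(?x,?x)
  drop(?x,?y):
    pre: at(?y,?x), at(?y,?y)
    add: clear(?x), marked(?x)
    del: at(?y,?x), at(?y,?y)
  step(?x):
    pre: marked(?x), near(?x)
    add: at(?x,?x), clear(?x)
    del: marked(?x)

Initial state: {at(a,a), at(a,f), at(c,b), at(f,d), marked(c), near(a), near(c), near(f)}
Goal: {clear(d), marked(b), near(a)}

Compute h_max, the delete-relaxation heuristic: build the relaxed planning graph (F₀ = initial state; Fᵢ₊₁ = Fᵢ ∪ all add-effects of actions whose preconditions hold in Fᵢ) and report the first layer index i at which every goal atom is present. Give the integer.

3

F0 = init (8 atoms)
F1 = F0 ∪ {at(c,c), clear(a), clear(c), clear(f), marked(a), marked(f)}  (14 atoms)
F2 = F1 ∪ {at(f,f), clear(b), marked(b)}  (17 atoms)
F3 = F2 ∪ {clear(d), marked(d)}  (19 atoms)
goal ⊆ F3  ⇒  h_max = 3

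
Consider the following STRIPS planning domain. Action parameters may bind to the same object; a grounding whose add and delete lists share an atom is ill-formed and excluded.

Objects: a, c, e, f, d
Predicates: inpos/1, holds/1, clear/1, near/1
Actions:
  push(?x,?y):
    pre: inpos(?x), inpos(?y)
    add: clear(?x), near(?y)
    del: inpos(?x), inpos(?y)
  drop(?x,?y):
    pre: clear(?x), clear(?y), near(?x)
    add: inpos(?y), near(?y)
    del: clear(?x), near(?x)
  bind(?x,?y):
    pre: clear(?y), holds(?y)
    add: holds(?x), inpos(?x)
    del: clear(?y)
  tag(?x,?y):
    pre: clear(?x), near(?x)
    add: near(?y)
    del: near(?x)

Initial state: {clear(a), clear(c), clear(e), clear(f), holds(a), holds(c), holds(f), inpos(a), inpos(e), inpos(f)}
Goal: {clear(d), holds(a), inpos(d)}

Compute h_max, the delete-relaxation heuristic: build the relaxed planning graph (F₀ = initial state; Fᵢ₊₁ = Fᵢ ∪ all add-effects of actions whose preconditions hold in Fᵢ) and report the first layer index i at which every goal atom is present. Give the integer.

2

F0 = init (10 atoms)
F1 = F0 ∪ {holds(d), holds(e), inpos(c), inpos(d), near(a), near(e), near(f)}  (17 atoms)
F2 = F1 ∪ {clear(d), near(c), near(d)}  (20 atoms)
goal ⊆ F2  ⇒  h_max = 2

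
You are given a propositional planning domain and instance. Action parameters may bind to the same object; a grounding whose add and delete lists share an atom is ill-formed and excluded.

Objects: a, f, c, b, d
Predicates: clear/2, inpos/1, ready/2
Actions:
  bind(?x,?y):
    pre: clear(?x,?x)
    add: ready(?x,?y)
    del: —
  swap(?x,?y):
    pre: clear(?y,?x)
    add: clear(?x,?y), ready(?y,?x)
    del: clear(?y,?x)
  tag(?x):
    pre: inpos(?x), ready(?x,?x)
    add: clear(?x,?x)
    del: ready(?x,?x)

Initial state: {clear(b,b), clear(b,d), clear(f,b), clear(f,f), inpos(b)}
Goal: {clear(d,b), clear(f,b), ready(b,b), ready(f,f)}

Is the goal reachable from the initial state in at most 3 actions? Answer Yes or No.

1. bind(f,f)  →  {clear(b,b), clear(b,d), clear(f,b), clear(f,f), inpos(b), ready(f,f)}
2. bind(b,b)  →  {clear(b,b), clear(b,d), clear(f,b), clear(f,f), inpos(b), ready(b,b), ready(f,f)}
3. swap(d,b)  →  {clear(b,b), clear(d,b), clear(f,b), clear(f,f), inpos(b), ready(b,b), ready(b,d), ready(f,f)}
optimal plan length = 3; 3 ≤ 3

Yes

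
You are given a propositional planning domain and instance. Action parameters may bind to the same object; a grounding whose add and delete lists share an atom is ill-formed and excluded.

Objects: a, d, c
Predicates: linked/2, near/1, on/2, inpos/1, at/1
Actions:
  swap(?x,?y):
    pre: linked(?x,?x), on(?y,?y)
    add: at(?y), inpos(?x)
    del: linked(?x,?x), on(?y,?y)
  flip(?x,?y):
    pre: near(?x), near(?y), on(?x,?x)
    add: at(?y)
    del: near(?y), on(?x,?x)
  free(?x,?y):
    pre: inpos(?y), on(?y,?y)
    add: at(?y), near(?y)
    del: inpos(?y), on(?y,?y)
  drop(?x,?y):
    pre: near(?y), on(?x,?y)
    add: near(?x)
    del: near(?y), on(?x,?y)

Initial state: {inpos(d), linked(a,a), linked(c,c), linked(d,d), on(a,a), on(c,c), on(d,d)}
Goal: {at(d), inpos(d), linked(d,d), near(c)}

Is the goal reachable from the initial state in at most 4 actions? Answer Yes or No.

Yes

1. swap(c,d)  →  {at(d), inpos(c), inpos(d), linked(a,a), linked(d,d), on(a,a), on(c,c)}
2. free(a,c)  →  {at(c), at(d), inpos(d), linked(a,a), linked(d,d), near(c), on(a,a)}
optimal plan length = 2; 2 ≤ 4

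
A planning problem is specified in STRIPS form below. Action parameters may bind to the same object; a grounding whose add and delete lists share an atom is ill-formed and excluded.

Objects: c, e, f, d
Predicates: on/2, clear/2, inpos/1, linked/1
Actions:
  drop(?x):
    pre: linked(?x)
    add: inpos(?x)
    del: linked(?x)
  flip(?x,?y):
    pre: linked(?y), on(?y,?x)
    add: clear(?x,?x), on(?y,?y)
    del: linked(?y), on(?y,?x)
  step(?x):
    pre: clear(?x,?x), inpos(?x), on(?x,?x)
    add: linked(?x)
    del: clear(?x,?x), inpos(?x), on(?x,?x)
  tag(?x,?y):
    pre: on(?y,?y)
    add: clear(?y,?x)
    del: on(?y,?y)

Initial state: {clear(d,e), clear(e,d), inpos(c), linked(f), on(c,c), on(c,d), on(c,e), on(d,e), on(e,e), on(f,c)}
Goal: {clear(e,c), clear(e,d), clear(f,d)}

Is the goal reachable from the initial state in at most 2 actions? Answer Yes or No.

No

1. flip(c,f)  →  {clear(c,c), clear(d,e), clear(e,d), inpos(c), on(c,c), on(c,d), on(c,e), on(d,e), on(e,e), on(f,f)}
2. tag(c,e)  →  {clear(c,c), clear(d,e), clear(e,c), clear(e,d), inpos(c), on(c,c), on(c,d), on(c,e), on(d,e), on(f,f)}
3. tag(d,f)  →  {clear(c,c), clear(d,e), clear(e,c), clear(e,d), clear(f,d), inpos(c), on(c,c), on(c,d), on(c,e), on(d,e)}
optimal plan length = 3; 3 > 2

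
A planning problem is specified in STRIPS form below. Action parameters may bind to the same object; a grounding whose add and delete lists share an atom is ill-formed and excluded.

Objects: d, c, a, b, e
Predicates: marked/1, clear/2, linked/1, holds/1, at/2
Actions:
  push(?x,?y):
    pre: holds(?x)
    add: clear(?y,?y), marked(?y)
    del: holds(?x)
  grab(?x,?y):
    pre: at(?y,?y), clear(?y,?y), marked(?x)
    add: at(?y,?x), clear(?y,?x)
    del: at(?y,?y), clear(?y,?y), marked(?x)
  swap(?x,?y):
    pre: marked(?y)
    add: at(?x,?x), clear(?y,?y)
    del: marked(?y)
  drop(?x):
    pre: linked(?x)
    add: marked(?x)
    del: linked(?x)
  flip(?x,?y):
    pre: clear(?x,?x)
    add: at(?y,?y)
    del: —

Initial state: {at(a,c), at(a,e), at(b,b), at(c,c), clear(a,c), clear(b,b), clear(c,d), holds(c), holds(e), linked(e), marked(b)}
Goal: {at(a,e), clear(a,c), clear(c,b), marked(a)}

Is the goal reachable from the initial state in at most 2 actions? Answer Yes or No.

No

1. push(c,c)  →  {at(a,c), at(a,e), at(b,b), at(c,c), clear(a,c), clear(b,b), clear(c,c), clear(c,d), holds(e), linked(e), marked(b), marked(c)}
2. push(e,a)  →  {at(a,c), at(a,e), at(b,b), at(c,c), clear(a,a), clear(a,c), clear(b,b), clear(c,c), clear(c,d), linked(e), marked(a), marked(b), marked(c)}
3. grab(b,c)  →  {at(a,c), at(a,e), at(b,b), at(c,b), clear(a,a), clear(a,c), clear(b,b), clear(c,b), clear(c,d), linked(e), marked(a), marked(c)}
optimal plan length = 3; 3 > 2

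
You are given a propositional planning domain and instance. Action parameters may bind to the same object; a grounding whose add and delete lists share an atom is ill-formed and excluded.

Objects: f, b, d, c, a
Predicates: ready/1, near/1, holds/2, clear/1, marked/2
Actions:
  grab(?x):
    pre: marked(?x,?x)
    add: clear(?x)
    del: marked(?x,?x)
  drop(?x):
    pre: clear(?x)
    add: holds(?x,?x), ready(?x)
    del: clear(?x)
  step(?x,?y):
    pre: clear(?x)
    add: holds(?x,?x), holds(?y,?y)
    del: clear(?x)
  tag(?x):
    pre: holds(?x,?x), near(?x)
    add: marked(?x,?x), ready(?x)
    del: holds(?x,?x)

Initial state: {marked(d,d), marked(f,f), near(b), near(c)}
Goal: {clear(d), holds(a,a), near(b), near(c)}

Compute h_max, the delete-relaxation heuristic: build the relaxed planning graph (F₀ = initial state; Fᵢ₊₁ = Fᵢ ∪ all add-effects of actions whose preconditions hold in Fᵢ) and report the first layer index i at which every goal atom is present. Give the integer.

2

F0 = init (4 atoms)
F1 = F0 ∪ {clear(d), clear(f)}  (6 atoms)
F2 = F1 ∪ {holds(a,a), holds(b,b), holds(c,c), holds(d,d), holds(f,f), ready(d), ready(f)}  (13 atoms)
goal ⊆ F2  ⇒  h_max = 2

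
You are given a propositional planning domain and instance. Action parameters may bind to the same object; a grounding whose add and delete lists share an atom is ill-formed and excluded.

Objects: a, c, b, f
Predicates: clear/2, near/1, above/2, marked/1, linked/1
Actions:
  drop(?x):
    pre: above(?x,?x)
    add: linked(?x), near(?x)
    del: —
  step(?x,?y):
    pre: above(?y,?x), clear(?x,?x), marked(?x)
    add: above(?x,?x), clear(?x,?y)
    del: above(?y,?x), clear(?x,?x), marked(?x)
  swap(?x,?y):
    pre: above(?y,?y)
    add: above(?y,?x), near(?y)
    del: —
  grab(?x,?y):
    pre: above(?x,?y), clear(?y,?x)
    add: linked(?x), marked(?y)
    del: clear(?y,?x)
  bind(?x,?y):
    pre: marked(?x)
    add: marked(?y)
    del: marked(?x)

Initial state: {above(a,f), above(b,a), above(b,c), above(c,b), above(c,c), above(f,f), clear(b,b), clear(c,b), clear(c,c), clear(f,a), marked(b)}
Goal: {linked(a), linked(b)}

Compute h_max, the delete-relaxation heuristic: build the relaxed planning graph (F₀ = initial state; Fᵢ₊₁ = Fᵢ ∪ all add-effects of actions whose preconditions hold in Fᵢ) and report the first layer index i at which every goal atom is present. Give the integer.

1

F0 = init (11 atoms)
F1 = F0 ∪ {above(b,b), above(c,a), above(c,f), above(f,a), above(f,b), above(f,c), clear(b,c), linked(a), linked(b), linked(c), linked(f), marked(a), marked(c), marked(f), near(c), near(f)}  (27 atoms)
goal ⊆ F1  ⇒  h_max = 1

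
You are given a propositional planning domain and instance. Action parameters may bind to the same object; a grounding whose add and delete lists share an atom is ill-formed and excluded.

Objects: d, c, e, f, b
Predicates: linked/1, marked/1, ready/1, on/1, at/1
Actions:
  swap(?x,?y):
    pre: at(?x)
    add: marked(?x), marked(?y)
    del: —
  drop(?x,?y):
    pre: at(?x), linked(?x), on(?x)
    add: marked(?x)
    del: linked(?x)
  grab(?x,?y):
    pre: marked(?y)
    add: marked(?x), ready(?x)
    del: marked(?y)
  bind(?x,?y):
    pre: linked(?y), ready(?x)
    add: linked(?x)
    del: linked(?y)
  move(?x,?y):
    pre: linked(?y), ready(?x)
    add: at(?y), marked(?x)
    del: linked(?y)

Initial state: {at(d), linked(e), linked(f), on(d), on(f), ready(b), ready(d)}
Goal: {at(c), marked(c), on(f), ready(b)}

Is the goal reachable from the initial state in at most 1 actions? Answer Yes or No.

No

1. swap(d,d)  →  {at(d), linked(e), linked(f), marked(d), on(d), on(f), ready(b), ready(d)}
2. grab(c,d)  →  {at(d), linked(e), linked(f), marked(c), on(d), on(f), ready(b), ready(c), ready(d)}
3. bind(c,e)  →  {at(d), linked(c), linked(f), marked(c), on(d), on(f), ready(b), ready(c), ready(d)}
4. move(d,c)  →  {at(c), at(d), linked(f), marked(c), marked(d), on(d), on(f), ready(b), ready(c), ready(d)}
optimal plan length = 4; 4 > 1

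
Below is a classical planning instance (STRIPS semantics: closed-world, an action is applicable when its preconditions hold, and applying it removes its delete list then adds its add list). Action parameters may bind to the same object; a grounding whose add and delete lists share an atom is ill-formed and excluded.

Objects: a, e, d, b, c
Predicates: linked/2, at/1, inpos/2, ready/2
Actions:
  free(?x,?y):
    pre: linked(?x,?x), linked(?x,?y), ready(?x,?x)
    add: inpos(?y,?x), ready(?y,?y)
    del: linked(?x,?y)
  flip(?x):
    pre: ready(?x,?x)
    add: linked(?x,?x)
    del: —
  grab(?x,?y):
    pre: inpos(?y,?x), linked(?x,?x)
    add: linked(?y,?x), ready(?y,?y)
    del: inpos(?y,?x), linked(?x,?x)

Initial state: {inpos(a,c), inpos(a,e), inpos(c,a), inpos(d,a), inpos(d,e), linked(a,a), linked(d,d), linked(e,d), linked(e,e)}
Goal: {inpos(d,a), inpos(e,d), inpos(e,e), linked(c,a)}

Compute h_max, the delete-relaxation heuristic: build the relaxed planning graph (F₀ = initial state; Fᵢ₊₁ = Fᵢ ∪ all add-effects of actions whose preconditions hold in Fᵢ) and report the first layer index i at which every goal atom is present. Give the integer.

F0 = init (9 atoms)
F1 = F0 ∪ {linked(a,e), linked(c,a), linked(d,a), linked(d,e), ready(a,a), ready(c,c), ready(d,d)}  (16 atoms)
F2 = F1 ∪ {inpos(a,a), inpos(a,d), inpos(d,d), inpos(e,a), inpos(e,d), linked(c,c), ready(e,e)}  (23 atoms)
F3 = F2 ∪ {inpos(c,c), inpos(e,e), linked(a,c), linked(a,d), linked(e,a)}  (28 atoms)
goal ⊆ F3  ⇒  h_max = 3

3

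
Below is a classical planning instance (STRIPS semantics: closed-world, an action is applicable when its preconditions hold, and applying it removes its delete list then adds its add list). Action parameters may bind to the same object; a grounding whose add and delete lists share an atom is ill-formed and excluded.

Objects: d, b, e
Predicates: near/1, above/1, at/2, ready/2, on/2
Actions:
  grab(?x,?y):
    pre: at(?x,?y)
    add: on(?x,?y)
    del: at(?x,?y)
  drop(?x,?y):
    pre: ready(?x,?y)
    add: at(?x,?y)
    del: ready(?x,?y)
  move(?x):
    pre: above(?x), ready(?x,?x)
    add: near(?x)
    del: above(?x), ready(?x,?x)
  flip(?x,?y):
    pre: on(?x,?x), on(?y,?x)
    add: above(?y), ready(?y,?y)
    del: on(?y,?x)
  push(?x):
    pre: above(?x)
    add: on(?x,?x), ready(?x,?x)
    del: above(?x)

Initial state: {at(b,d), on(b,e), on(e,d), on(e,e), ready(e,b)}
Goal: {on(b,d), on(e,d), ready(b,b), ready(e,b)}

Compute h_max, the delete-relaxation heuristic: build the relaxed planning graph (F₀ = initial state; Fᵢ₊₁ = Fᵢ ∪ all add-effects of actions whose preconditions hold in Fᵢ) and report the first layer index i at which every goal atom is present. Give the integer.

F0 = init (5 atoms)
F1 = F0 ∪ {above(b), above(e), at(e,b), on(b,d), ready(b,b), ready(e,e)}  (11 atoms)
goal ⊆ F1  ⇒  h_max = 1

1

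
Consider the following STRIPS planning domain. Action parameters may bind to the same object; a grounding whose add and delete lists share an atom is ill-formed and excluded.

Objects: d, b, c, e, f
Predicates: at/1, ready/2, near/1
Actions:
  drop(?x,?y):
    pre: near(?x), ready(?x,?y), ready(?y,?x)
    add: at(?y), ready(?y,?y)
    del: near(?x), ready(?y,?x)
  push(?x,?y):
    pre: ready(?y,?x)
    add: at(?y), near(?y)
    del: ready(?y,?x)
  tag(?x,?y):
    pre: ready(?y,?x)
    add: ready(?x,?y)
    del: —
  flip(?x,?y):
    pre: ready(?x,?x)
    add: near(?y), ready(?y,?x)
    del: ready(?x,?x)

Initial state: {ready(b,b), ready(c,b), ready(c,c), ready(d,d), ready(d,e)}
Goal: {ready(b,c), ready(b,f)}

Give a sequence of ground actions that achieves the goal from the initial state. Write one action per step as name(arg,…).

tag(b,c); flip(b,f); tag(b,f)

1. tag(b,c)  →  {ready(b,b), ready(b,c), ready(c,b), ready(c,c), ready(d,d), ready(d,e)}
2. flip(b,f)  →  {near(f), ready(b,c), ready(c,b), ready(c,c), ready(d,d), ready(d,e), ready(f,b)}
3. tag(b,f)  →  {near(f), ready(b,c), ready(b,f), ready(c,b), ready(c,c), ready(d,d), ready(d,e), ready(f,b)}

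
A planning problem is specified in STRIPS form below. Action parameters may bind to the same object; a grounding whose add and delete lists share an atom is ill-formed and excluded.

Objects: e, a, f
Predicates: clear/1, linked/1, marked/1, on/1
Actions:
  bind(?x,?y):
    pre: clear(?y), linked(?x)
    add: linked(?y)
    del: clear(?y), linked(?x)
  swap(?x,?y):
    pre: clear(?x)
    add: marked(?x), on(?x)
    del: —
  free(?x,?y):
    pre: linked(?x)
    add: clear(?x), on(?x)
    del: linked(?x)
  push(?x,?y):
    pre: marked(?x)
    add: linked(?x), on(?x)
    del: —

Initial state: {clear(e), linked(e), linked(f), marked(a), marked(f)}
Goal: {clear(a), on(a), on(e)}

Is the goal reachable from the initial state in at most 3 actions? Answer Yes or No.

Yes

1. swap(e,e)  →  {clear(e), linked(e), linked(f), marked(a), marked(e), marked(f), on(e)}
2. push(a,e)  →  {clear(e), linked(a), linked(e), linked(f), marked(a), marked(e), marked(f), on(a), on(e)}
3. free(a,e)  →  {clear(a), clear(e), linked(e), linked(f), marked(a), marked(e), marked(f), on(a), on(e)}
optimal plan length = 3; 3 ≤ 3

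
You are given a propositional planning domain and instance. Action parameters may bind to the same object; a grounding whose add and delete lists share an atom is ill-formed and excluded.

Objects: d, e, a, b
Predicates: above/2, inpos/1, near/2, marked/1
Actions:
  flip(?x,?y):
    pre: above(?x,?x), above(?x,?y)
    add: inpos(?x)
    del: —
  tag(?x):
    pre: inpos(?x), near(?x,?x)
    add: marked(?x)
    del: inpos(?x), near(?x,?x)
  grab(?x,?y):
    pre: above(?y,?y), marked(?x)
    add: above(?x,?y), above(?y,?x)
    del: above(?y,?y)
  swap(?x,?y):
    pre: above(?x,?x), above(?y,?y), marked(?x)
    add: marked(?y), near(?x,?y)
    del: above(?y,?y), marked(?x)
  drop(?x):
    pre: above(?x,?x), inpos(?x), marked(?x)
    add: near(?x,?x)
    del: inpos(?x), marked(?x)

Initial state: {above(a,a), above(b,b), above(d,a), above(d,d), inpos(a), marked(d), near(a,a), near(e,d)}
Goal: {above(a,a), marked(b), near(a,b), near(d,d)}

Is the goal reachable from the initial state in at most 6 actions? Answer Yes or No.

1. flip(d,d)  →  {above(a,a), above(b,b), above(d,a), above(d,d), inpos(a), inpos(d), marked(d), near(a,a), near(e,d)}
2. tag(a)  →  {above(a,a), above(b,b), above(d,a), above(d,d), inpos(d), marked(a), marked(d), near(e,d)}
3. swap(a,b)  →  {above(a,a), above(d,a), above(d,d), inpos(d), marked(b), marked(d), near(a,b), near(e,d)}
4. drop(d)  →  {above(a,a), above(d,a), above(d,d), marked(b), near(a,b), near(d,d), near(e,d)}
optimal plan length = 4; 4 ≤ 6

Yes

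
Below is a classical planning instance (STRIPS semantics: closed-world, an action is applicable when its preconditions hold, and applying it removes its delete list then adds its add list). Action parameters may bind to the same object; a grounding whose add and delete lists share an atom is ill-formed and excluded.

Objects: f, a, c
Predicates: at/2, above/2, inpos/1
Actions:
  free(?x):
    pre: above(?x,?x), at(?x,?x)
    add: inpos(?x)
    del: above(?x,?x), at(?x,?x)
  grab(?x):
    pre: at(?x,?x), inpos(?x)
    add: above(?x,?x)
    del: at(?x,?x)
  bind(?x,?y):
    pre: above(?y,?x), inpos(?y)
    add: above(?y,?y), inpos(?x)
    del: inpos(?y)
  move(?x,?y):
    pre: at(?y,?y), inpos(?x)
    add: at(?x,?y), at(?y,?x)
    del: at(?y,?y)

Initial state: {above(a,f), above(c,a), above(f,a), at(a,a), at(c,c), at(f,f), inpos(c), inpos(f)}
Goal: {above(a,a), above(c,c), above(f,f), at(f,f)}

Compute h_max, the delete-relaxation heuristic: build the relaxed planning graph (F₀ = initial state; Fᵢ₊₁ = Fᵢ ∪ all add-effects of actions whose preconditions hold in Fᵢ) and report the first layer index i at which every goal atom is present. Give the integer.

F0 = init (8 atoms)
F1 = F0 ∪ {above(c,c), above(f,f), at(a,c), at(a,f), at(c,a), at(c,f), at(f,a), at(f,c), inpos(a)}  (17 atoms)
F2 = F1 ∪ {above(a,a)}  (18 atoms)
goal ⊆ F2  ⇒  h_max = 2

2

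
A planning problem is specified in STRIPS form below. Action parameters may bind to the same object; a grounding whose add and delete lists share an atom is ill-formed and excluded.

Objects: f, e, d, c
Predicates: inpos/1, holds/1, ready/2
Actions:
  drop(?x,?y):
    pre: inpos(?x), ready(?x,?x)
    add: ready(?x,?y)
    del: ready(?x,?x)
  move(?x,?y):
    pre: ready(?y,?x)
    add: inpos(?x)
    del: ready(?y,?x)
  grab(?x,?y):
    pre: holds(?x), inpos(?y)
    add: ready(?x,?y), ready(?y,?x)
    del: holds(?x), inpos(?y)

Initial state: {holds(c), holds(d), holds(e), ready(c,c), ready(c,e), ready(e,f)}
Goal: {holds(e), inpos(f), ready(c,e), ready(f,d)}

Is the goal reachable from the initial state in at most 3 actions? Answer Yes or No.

Yes

1. move(f,e)  →  {holds(c), holds(d), holds(e), inpos(f), ready(c,c), ready(c,e)}
2. grab(d,f)  →  {holds(c), holds(e), ready(c,c), ready(c,e), ready(d,f), ready(f,d)}
3. move(f,d)  →  {holds(c), holds(e), inpos(f), ready(c,c), ready(c,e), ready(f,d)}
optimal plan length = 3; 3 ≤ 3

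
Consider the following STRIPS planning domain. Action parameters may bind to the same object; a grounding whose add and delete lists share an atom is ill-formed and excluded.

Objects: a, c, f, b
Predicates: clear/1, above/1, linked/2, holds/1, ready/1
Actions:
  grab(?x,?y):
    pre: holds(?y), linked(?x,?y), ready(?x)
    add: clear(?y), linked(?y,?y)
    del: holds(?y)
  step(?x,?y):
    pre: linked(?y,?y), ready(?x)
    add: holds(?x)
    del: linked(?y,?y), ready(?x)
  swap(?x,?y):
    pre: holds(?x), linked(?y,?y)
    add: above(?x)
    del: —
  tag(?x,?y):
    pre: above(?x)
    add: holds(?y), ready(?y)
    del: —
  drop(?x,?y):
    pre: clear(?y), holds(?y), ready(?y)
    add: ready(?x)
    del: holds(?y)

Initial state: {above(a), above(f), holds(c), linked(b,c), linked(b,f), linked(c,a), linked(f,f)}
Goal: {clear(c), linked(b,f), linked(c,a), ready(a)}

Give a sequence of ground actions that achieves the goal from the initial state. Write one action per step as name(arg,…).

tag(a,a); tag(a,b); grab(b,c)

1. tag(a,a)  →  {above(a), above(f), holds(a), holds(c), linked(b,c), linked(b,f), linked(c,a), linked(f,f), ready(a)}
2. tag(a,b)  →  {above(a), above(f), holds(a), holds(b), holds(c), linked(b,c), linked(b,f), linked(c,a), linked(f,f), ready(a), ready(b)}
3. grab(b,c)  →  {above(a), above(f), clear(c), holds(a), holds(b), linked(b,c), linked(b,f), linked(c,a), linked(c,c), linked(f,f), ready(a), ready(b)}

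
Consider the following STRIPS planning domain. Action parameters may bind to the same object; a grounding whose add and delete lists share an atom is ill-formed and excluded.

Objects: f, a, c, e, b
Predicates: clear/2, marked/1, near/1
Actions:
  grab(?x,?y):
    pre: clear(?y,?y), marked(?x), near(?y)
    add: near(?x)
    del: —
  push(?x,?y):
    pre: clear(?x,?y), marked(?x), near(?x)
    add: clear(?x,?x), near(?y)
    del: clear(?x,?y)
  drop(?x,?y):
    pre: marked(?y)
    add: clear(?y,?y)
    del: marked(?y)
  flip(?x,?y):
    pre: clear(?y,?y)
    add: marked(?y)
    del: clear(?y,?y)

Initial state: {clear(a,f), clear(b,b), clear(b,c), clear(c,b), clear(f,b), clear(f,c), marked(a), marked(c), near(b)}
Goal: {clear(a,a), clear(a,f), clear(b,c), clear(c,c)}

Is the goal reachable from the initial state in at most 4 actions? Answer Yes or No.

1. drop(f,a)  →  {clear(a,a), clear(a,f), clear(b,b), clear(b,c), clear(c,b), clear(f,b), clear(f,c), marked(c), near(b)}
2. drop(f,c)  →  {clear(a,a), clear(a,f), clear(b,b), clear(b,c), clear(c,b), clear(c,c), clear(f,b), clear(f,c), near(b)}
optimal plan length = 2; 2 ≤ 4

Yes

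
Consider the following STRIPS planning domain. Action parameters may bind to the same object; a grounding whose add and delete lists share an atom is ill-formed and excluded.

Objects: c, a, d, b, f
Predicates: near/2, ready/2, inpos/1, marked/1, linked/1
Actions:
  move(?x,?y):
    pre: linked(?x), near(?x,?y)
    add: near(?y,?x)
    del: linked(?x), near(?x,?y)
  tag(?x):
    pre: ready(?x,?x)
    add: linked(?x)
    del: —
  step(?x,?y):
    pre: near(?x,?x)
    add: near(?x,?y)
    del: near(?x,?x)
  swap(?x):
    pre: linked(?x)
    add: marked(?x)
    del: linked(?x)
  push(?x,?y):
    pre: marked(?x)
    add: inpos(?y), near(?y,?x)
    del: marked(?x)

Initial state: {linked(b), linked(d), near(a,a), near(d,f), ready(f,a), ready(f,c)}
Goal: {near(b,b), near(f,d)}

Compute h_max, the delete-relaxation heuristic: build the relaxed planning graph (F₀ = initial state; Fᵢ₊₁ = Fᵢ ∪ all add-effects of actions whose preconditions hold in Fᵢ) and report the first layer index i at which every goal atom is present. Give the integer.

2

F0 = init (6 atoms)
F1 = F0 ∪ {marked(b), marked(d), near(a,b), near(a,c), near(a,d), near(a,f), near(f,d)}  (13 atoms)
F2 = F1 ∪ {inpos(a), inpos(b), inpos(c), inpos(d), inpos(f), near(b,b), near(b,d), near(c,b), near(c,d), near(d,b), near(d,d), near(f,b)}  (25 atoms)
goal ⊆ F2  ⇒  h_max = 2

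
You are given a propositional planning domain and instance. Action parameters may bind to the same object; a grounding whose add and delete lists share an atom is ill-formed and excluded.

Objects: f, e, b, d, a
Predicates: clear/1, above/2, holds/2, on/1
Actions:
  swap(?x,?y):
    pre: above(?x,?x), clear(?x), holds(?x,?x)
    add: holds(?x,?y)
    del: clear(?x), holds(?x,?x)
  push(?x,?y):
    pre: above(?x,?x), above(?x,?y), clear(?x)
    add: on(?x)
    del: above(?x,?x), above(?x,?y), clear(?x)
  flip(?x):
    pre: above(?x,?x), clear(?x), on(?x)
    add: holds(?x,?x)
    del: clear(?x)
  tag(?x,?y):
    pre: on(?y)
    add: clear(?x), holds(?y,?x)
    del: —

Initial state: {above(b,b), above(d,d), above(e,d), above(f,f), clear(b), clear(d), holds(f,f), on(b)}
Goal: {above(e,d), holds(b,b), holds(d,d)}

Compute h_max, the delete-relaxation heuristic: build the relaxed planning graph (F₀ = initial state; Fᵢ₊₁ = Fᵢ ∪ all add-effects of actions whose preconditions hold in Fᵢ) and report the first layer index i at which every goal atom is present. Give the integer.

F0 = init (8 atoms)
F1 = F0 ∪ {clear(a), clear(e), clear(f), holds(b,a), holds(b,b), holds(b,d), holds(b,e), holds(b,f), on(d)}  (17 atoms)
F2 = F1 ∪ {holds(d,a), holds(d,b), holds(d,d), holds(d,e), holds(d,f), holds(f,a), holds(f,b), holds(f,d), holds(f,e), on(f)}  (27 atoms)
goal ⊆ F2  ⇒  h_max = 2

2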